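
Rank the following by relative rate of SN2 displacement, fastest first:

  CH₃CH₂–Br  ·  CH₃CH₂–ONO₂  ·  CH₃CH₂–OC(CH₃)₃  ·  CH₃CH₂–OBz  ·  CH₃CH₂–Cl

The skeletons are identical, so relative rate is governed entirely by leaving-group ability.
Rank by basicity of the departing species: weakest base leaves most easily.
CH₃CH₂–Br loses Br⁻: pKₐ(HBr) ≈ -9
CH₃CH₂–Cl loses Cl⁻: pKₐ(HCl) ≈ -7
CH₃CH₂–ONO₂ loses NO₃⁻: pKₐ(HNO₃) ≈ -1.3
CH₃CH₂–OBz loses PhCOO⁻: pKₐ(C₆H₅COOH) ≈ 4.2
CH₃CH₂–OC(CH₃)₃ loses (CH₃)₃CO⁻: pKₐ(t-BuOH) ≈ 18

CH₃CH₂–Br > CH₃CH₂–Cl > CH₃CH₂–ONO₂ > CH₃CH₂–OBz > CH₃CH₂–OC(CH₃)₃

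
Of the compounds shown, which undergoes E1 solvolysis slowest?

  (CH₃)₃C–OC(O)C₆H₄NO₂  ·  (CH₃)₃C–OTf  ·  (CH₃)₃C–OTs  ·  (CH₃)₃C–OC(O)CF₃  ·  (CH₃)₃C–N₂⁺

The skeletons are identical, so relative rate is governed entirely by leaving-group ability.
A good leaving group is a weak base: the lower the pKₐ of its conjugate acid, the more readily it departs.
(CH₃)₃C–N₂⁺ loses N₂: no meaningful conjugate acid; N₂ departs as an exceptionally stable neutral molecule
(CH₃)₃C–OTf loses OTf⁻: pKₐ(CF₃SO₃H (triflic acid)) ≈ -14
(CH₃)₃C–OTs loses OTs⁻: pKₐ(p-CH₃C₆H₄SO₃H (TsOH)) ≈ -2.8
(CH₃)₃C–OC(O)CF₃ loses CF₃COO⁻: pKₐ(CF₃COOH) ≈ 0.2
(CH₃)₃C–OC(O)C₆H₄NO₂ loses p-O₂N–C₆H₄–COO⁻: pKₐ(p-nitrobenzoic acid) ≈ 3.4

(CH₃)₃C–OC(O)C₆H₄NO₂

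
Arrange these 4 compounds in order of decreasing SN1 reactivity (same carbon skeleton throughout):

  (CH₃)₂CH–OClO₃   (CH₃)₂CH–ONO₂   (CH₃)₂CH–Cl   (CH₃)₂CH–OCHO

(CH₃)₂CH–OClO₃ > (CH₃)₂CH–Cl > (CH₃)₂CH–ONO₂ > (CH₃)₂CH–OCHO

The skeletons are identical, so relative rate is governed entirely by leaving-group ability.
The more stable X⁻ (or X) is on its own — i.e. the weaker a base it is — the better a leaving group it makes.
(CH₃)₂CH–OClO₃ loses ClO₄⁻: pKₐ(HClO₄) ≈ -10
(CH₃)₂CH–Cl loses Cl⁻: pKₐ(HCl) ≈ -7
(CH₃)₂CH–ONO₂ loses NO₃⁻: pKₐ(HNO₃) ≈ -1.3
(CH₃)₂CH–OCHO loses HCOO⁻: pKₐ(HCOOH) ≈ 3.8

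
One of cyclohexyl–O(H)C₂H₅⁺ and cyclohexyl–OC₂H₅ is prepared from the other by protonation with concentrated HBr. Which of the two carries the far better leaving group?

cyclohexyl–O(H)C₂H₅⁺

From cyclohexyl–OC₂H₅ the departing group would be CH₃CH₂O⁻ (pKₐ(CH₃CH₂OH) ≈ 16). Strong base; alkoxides do not leave unassisted.
From cyclohexyl–O(H)C₂H₅⁺ the leaving group is R'OH (pKₐ(R'OH₂⁺) ≈ -2.4). Neutral; leaves from a protonated ether (an oxonium ion, R–O(H)R'⁺).
Protonation with concentrated HBr works by allowing neutral ethanol, rather than ethoxide, to depart, making cyclohexyl–O(H)C₂H₅⁺ enormously more reactive.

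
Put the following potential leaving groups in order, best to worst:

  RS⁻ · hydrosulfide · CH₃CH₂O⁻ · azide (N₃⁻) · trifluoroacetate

The more stable X⁻ (or X) is on its own — i.e. the weaker a base it is — the better a leaving group it makes.
trifluoroacetate: pKₐ(CF₃COOH) ≈ 0.2
azide (N₃⁻): pKₐ(HN₃) ≈ 4.7
hydrosulfide: pKₐ(H₂S) ≈ 7
RS⁻: pKₐ(RSH (a thiol)) ≈ 10.5
CH₃CH₂O⁻: pKₐ(CH₃CH₂OH) ≈ 16

trifluoroacetate > azide (N₃⁻) > hydrosulfide > RS⁻ > CH₃CH₂O⁻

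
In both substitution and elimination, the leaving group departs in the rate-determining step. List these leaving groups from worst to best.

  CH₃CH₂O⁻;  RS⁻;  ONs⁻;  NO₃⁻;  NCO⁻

CH₃CH₂O⁻ < RS⁻ < NCO⁻ < NO₃⁻ < ONs⁻

ONs⁻: pKₐ(p-O₂NC₆H₄SO₃H) ≈ -3.5 — p-nitro group further stabilises the sulfonate
NO₃⁻: pKₐ(HNO₃) ≈ -1.3
NCO⁻: pKₐ(HOCN) ≈ 3.5
RS⁻: pKₐ(RSH (a thiol)) ≈ 10.5 — moderately basic; rarely leaves without activation
CH₃CH₂O⁻: pKₐ(CH₃CH₂OH) ≈ 16 — strong base; alkoxides do not leave unassisted
Listed from poorest to best leaving group as asked.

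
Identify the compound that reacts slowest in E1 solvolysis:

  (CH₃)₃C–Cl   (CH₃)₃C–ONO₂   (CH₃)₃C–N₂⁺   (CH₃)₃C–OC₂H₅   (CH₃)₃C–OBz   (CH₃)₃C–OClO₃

(CH₃)₃C–OC₂H₅

Identical carbon frameworks mean the comparison reduces to leaving-group quality.
Leaving-group ability tracks the stability of the departed species; conjugate-acid pKₐ is the usual yardstick (lower pKₐ → better LG).
(CH₃)₃C–N₂⁺ loses N₂: no meaningful conjugate acid; N₂ departs as an exceptionally stable neutral molecule
(CH₃)₃C–OClO₃ loses ClO₄⁻: pKₐ(HClO₄) ≈ -10
(CH₃)₃C–Cl loses Cl⁻: pKₐ(HCl) ≈ -7
(CH₃)₃C–ONO₂ loses NO₃⁻: pKₐ(HNO₃) ≈ -1.3
(CH₃)₃C–OBz loses PhCOO⁻: pKₐ(C₆H₅COOH) ≈ 4.2
(CH₃)₃C–OC₂H₅ loses CH₃CH₂O⁻: pKₐ(CH₃CH₂OH) ≈ 16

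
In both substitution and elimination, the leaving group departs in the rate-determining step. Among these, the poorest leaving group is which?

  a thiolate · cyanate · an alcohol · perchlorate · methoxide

The more stable X⁻ (or X) is on its own — i.e. the weaker a base it is — the better a leaving group it makes.
perchlorate: pKₐ(HClO₄) ≈ -10
an alcohol: pKₐ(R'OH₂⁺) ≈ -2.4
cyanate: pKₐ(HOCN) ≈ 3.5
a thiolate: pKₐ(RSH (a thiol)) ≈ 10.5
methoxide: pKₐ(CH₃OH) ≈ 15.5

methoxide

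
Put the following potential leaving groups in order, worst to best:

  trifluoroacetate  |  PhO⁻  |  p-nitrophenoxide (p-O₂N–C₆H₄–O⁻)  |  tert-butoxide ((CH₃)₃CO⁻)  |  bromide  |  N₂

tert-butoxide ((CH₃)₃CO⁻) < PhO⁻ < p-nitrophenoxide (p-O₂N–C₆H₄–O⁻) < trifluoroacetate < bromide < N₂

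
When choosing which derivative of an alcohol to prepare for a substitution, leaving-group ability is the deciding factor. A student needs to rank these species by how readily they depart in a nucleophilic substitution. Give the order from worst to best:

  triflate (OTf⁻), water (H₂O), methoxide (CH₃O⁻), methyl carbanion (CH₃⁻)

Rank by basicity of the departing species: weakest base leaves most easily.
triflate (OTf⁻): pKₐ(CF₃SO₃H (triflic acid)) ≈ -14
water (H₂O): pKₐ(H₃O⁺) ≈ -1.7
methoxide (CH₃O⁻): pKₐ(CH₃OH) ≈ 15.5
methyl carbanion (CH₃⁻): pKₐ(CH₄) ≈ 48
The question asks for worst first, so the sequence is read in increasing leaving-group ability.

methyl carbanion (CH₃⁻) < methoxide (CH₃O⁻) < water (H₂O) < triflate (OTf⁻)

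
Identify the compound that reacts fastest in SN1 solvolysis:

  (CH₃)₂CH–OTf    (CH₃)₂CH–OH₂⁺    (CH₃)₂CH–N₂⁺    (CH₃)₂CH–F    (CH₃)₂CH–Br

The skeletons are identical, so relative rate is governed entirely by leaving-group ability.
The more stable X⁻ (or X) is on its own — i.e. the weaker a base it is — the better a leaving group it makes.
(CH₃)₂CH–N₂⁺ loses N₂: no meaningful conjugate acid; N₂ departs as an exceptionally stable neutral molecule
(CH₃)₂CH–OTf loses OTf⁻: pKₐ(CF₃SO₃H (triflic acid)) ≈ -14
(CH₃)₂CH–Br loses Br⁻: pKₐ(HBr) ≈ -9
(CH₃)₂CH–OH₂⁺ loses H₂O: pKₐ(H₃O⁺) ≈ -1.7
(CH₃)₂CH–F loses F⁻: pKₐ(HF) ≈ 3.2

(CH₃)₂CH–N₂⁺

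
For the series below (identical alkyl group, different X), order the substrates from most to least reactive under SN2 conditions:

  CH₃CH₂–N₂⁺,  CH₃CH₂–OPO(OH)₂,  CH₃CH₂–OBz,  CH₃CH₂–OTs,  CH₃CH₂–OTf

CH₃CH₂–N₂⁺ > CH₃CH₂–OTf > CH₃CH₂–OTs > CH₃CH₂–OPO(OH)₂ > CH₃CH₂–OBz

With the same alkyl group throughout, only the leaving group differentiates the rates.
The more stable X⁻ (or X) is on its own — i.e. the weaker a base it is — the better a leaving group it makes.
CH₃CH₂–N₂⁺ loses N₂: no meaningful conjugate acid; N₂ departs as an exceptionally stable neutral molecule
CH₃CH₂–OTf loses OTf⁻: pKₐ(CF₃SO₃H (triflic acid)) ≈ -14
CH₃CH₂–OTs loses OTs⁻: pKₐ(p-CH₃C₆H₄SO₃H (TsOH)) ≈ -2.8
CH₃CH₂–OPO(OH)₂ loses H₂PO₄⁻: pKₐ(H₃PO₄) ≈ 2.1
CH₃CH₂–OBz loses PhCOO⁻: pKₐ(C₆H₅COOH) ≈ 4.2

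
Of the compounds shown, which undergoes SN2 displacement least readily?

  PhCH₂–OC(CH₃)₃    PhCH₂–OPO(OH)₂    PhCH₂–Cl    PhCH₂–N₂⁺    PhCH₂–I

Same R in every case — rank the leaving groups.
The more stable X⁻ (or X) is on its own — i.e. the weaker a base it is — the better a leaving group it makes.
PhCH₂–N₂⁺ loses N₂: no meaningful conjugate acid; N₂ departs as an exceptionally stable neutral molecule
PhCH₂–I loses I⁻: pKₐ(HI) ≈ -10
PhCH₂–Cl loses Cl⁻: pKₐ(HCl) ≈ -7
PhCH₂–OPO(OH)₂ loses H₂PO₄⁻: pKₐ(H₃PO₄) ≈ 2.1
PhCH₂–OC(CH₃)₃ loses (CH₃)₃CO⁻: pKₐ(t-BuOH) ≈ 18

PhCH₂–OC(CH₃)₃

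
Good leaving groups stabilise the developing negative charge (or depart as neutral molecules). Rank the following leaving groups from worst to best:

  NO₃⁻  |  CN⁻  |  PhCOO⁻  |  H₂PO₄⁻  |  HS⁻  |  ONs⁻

CN⁻ < HS⁻ < PhCOO⁻ < H₂PO₄⁻ < NO₃⁻ < ONs⁻

ONs⁻: pKₐ(p-O₂NC₆H₄SO₃H) ≈ -3.5
NO₃⁻: pKₐ(HNO₃) ≈ -1.3
H₂PO₄⁻: pKₐ(H₃PO₄) ≈ 2.1
PhCOO⁻: pKₐ(C₆H₅COOH) ≈ 4.2
HS⁻: pKₐ(H₂S) ≈ 7 — larger and more polarisable than the oxygen analogue
CN⁻: pKₐ(HCN) ≈ 9.2 — sp carbon stabilises the charge somewhat, but still a poor LG
The question asks for worst first, so the sequence is read in increasing leaving-group ability.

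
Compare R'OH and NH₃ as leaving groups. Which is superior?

R'OH is the better leaving group.
pKₐ(R'OH₂⁺) ≈ -2.4 versus pKₐ(NH₄⁺) ≈ 9.2: R'OH is the much weaker base.
Neutral; leaves from a protonated ether (an oxonium ion, R–O(H)R'⁺).

R'OH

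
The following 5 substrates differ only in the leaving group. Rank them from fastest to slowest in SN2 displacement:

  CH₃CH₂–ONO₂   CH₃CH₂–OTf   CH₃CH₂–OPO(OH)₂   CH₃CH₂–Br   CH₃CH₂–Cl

CH₃CH₂–OTf > CH₃CH₂–Br > CH₃CH₂–Cl > CH₃CH₂–ONO₂ > CH₃CH₂–OPO(OH)₂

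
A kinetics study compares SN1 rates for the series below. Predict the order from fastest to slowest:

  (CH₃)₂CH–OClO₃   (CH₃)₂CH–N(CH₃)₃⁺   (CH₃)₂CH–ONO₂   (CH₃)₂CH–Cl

(CH₃)₂CH–OClO₃ > (CH₃)₂CH–Cl > (CH₃)₂CH–ONO₂ > (CH₃)₂CH–N(CH₃)₃⁺

Identical carbon frameworks mean the comparison reduces to leaving-group quality.
Leaving-group ability tracks the stability of the departed species; conjugate-acid pKₐ is the usual yardstick (lower pKₐ → better LG).
(CH₃)₂CH–OClO₃ loses ClO₄⁻: pKₐ(HClO₄) ≈ -10
(CH₃)₂CH–Cl loses Cl⁻: pKₐ(HCl) ≈ -7
(CH₃)₂CH–ONO₂ loses NO₃⁻: pKₐ(HNO₃) ≈ -1.3
(CH₃)₂CH–N(CH₃)₃⁺ loses NR'₃: pKₐ(R'₃NH⁺) ≈ 10.7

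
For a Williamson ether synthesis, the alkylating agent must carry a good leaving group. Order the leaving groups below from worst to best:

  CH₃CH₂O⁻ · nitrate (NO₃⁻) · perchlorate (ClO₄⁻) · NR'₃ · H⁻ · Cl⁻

H⁻ < CH₃CH₂O⁻ < NR'₃ < nitrate (NO₃⁻) < Cl⁻ < perchlorate (ClO₄⁻)

perchlorate (ClO₄⁻): pKₐ(HClO₄) ≈ -10 — extremely weak base; rarely used for safety reasons
Cl⁻: pKₐ(HCl) ≈ -7
nitrate (NO₃⁻): pKₐ(HNO₃) ≈ -1.3
NR'₃: pKₐ(R'₃NH⁺) ≈ 10.7 — neutral but still a fairly strong base; Hofmann-elimination LG
CH₃CH₂O⁻: pKₐ(CH₃CH₂OH) ≈ 16
H⁻: pKₐ(H₂) ≈ 36
Listed from poorest to best leaving group as asked.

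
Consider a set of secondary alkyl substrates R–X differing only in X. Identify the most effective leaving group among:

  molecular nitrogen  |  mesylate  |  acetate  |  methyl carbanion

molecular nitrogen

molecular nitrogen: no meaningful conjugate acid; N₂ departs as an exceptionally stable neutral molecule
mesylate: pKₐ(CH₃SO₃H (MsOH)) ≈ -1.9
acetate: pKₐ(CH₃COOH) ≈ 4.8
methyl carbanion: pKₐ(CH₄) ≈ 48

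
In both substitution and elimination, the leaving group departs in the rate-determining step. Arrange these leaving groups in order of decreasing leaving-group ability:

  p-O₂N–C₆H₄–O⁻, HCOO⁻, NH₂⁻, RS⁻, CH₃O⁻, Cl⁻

Leaving-group ability tracks the stability of the departed species; conjugate-acid pKₐ is the usual yardstick (lower pKₐ → better LG).
Cl⁻: pKₐ(HCl) ≈ -7
HCOO⁻: pKₐ(HCOOH) ≈ 3.8
p-O₂N–C₆H₄–O⁻: pKₐ(p-nitrophenol) ≈ 7.2
RS⁻: pKₐ(RSH (a thiol)) ≈ 10.5
CH₃O⁻: pKₐ(CH₃OH) ≈ 15.5
NH₂⁻: pKₐ(NH₃) ≈ 38

Cl⁻ > HCOO⁻ > p-O₂N–C₆H₄–O⁻ > RS⁻ > CH₃O⁻ > NH₂⁻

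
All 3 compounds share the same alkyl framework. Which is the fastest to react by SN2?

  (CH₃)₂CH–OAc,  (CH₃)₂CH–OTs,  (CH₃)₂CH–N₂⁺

(CH₃)₂CH–N₂⁺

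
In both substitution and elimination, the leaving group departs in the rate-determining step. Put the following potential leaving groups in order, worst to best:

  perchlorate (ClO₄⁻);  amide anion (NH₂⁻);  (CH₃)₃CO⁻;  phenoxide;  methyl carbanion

methyl carbanion < amide anion (NH₂⁻) < (CH₃)₃CO⁻ < phenoxide < perchlorate (ClO₄⁻)

The more stable X⁻ (or X) is on its own — i.e. the weaker a base it is — the better a leaving group it makes.
perchlorate (ClO₄⁻): pKₐ(HClO₄) ≈ -10
phenoxide: pKₐ(C₆H₅OH (phenol)) ≈ 10
(CH₃)₃CO⁻: pKₐ(t-BuOH) ≈ 18
amide anion (NH₂⁻): pKₐ(NH₃) ≈ 38
methyl carbanion: pKₐ(CH₄) ≈ 48
Reversing gives the worst-to-best order requested.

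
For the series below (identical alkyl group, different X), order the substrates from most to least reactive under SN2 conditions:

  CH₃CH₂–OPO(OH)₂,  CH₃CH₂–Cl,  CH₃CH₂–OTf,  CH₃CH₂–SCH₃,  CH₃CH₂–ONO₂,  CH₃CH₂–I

CH₃CH₂–OTf > CH₃CH₂–I > CH₃CH₂–Cl > CH₃CH₂–ONO₂ > CH₃CH₂–OPO(OH)₂ > CH₃CH₂–SCH₃

The skeletons are identical, so relative rate is governed entirely by leaving-group ability.
Rank by basicity of the departing species: weakest base leaves most easily.
CH₃CH₂–OTf loses OTf⁻: pKₐ(CF₃SO₃H (triflic acid)) ≈ -14
CH₃CH₂–I loses I⁻: pKₐ(HI) ≈ -10
CH₃CH₂–Cl loses Cl⁻: pKₐ(HCl) ≈ -7
CH₃CH₂–ONO₂ loses NO₃⁻: pKₐ(HNO₃) ≈ -1.3
CH₃CH₂–OPO(OH)₂ loses H₂PO₄⁻: pKₐ(H₃PO₄) ≈ 2.1
CH₃CH₂–SCH₃ loses RS⁻: pKₐ(RSH (a thiol)) ≈ 10.5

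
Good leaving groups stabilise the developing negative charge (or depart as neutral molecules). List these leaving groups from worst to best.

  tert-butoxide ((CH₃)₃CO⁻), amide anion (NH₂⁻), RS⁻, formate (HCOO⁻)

formate (HCOO⁻): pKₐ(HCOOH) ≈ 3.8 — resonance-stabilised carboxylate
RS⁻: pKₐ(RSH (a thiol)) ≈ 10.5
tert-butoxide ((CH₃)₃CO⁻): pKₐ(t-BuOH) ≈ 18
amide anion (NH₂⁻): pKₐ(NH₃) ≈ 38
Listed from poorest to best leaving group as asked.

amide anion (NH₂⁻) < tert-butoxide ((CH₃)₃CO⁻) < RS⁻ < formate (HCOO⁻)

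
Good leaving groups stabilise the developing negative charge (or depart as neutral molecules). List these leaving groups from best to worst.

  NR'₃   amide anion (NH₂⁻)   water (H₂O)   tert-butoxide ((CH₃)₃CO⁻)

Rank by basicity of the departing species: weakest base leaves most easily.
water (H₂O): pKₐ(H₃O⁺) ≈ -1.7 — neutral; leaves from a protonated alcohol (R–OH₂⁺)
NR'₃: pKₐ(R'₃NH⁺) ≈ 10.7 — neutral but still a fairly strong base; Hofmann-elimination LG
tert-butoxide ((CH₃)₃CO⁻): pKₐ(t-BuOH) ≈ 18
amide anion (NH₂⁻): pKₐ(NH₃) ≈ 38 — extremely strong base; never a leaving group

water (H₂O) > NR'₃ > tert-butoxide ((CH₃)₃CO⁻) > amide anion (NH₂⁻)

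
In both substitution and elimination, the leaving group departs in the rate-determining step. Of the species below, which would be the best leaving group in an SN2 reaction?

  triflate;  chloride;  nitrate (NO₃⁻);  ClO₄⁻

Rank by basicity of the departing species: weakest base leaves most easily.
triflate: pKₐ(CF₃SO₃H (triflic acid)) ≈ -14
ClO₄⁻: pKₐ(HClO₄) ≈ -10
chloride: pKₐ(HCl) ≈ -7
nitrate (NO₃⁻): pKₐ(HNO₃) ≈ -1.3

triflate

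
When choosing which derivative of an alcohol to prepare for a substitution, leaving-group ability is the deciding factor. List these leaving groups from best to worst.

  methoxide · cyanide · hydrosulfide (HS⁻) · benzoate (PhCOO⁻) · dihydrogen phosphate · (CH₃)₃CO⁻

A good leaving group is a weak base: the lower the pKₐ of its conjugate acid, the more readily it departs.
dihydrogen phosphate: pKₐ(H₃PO₄) ≈ 2.1 — moderate base; biological leaving group after further activation
benzoate (PhCOO⁻): pKₐ(C₆H₅COOH) ≈ 4.2 — aryl carboxylate
hydrosulfide (HS⁻): pKₐ(H₂S) ≈ 7 — larger and more polarisable than the oxygen analogue
cyanide: pKₐ(HCN) ≈ 9.2 — sp carbon stabilises the charge somewhat, but still a poor LG
methoxide: pKₐ(CH₃OH) ≈ 15.5 — strong base; alkoxides do not leave unassisted
(CH₃)₃CO⁻: pKₐ(t-BuOH) ≈ 18 — bulky, strongly basic alkoxide

dihydrogen phosphate > benzoate (PhCOO⁻) > hydrosulfide (HS⁻) > cyanide > methoxide > (CH₃)₃CO⁻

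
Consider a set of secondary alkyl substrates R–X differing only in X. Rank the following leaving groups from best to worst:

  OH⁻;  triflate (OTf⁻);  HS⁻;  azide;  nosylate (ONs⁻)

The more stable X⁻ (or X) is on its own — i.e. the weaker a base it is — the better a leaving group it makes.
triflate (OTf⁻): pKₐ(CF₃SO₃H (triflic acid)) ≈ -14
nosylate (ONs⁻): pKₐ(p-O₂NC₆H₄SO₃H) ≈ -3.5
azide: pKₐ(HN₃) ≈ 4.7
HS⁻: pKₐ(H₂S) ≈ 7
OH⁻: pKₐ(H₂O) ≈ 15.7

triflate (OTf⁻) > nosylate (ONs⁻) > azide > HS⁻ > OH⁻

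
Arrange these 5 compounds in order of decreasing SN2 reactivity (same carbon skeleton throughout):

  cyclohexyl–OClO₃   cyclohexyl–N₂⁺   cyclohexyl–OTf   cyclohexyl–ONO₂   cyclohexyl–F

cyclohexyl–N₂⁺ > cyclohexyl–OTf > cyclohexyl–OClO₃ > cyclohexyl–ONO₂ > cyclohexyl–F

The skeletons are identical, so relative rate is governed entirely by leaving-group ability.
Rank by basicity of the departing species: weakest base leaves most easily.
cyclohexyl–N₂⁺ loses N₂: no meaningful conjugate acid; N₂ departs as an exceptionally stable neutral molecule
cyclohexyl–OTf loses OTf⁻: pKₐ(CF₃SO₃H (triflic acid)) ≈ -14
cyclohexyl–OClO₃ loses ClO₄⁻: pKₐ(HClO₄) ≈ -10
cyclohexyl–ONO₂ loses NO₃⁻: pKₐ(HNO₃) ≈ -1.3
cyclohexyl–F loses F⁻: pKₐ(HF) ≈ 3.2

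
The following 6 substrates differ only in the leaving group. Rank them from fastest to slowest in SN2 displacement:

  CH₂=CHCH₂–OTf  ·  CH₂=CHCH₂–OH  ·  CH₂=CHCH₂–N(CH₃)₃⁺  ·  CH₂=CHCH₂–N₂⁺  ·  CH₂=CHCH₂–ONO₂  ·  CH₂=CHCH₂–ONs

Identical carbon frameworks mean the comparison reduces to leaving-group quality.
The more stable X⁻ (or X) is on its own — i.e. the weaker a base it is — the better a leaving group it makes.
CH₂=CHCH₂–N₂⁺ loses N₂: no meaningful conjugate acid; N₂ departs as an exceptionally stable neutral molecule
CH₂=CHCH₂–OTf loses OTf⁻: pKₐ(CF₃SO₃H (triflic acid)) ≈ -14
CH₂=CHCH₂–ONs loses ONs⁻: pKₐ(p-O₂NC₆H₄SO₃H) ≈ -3.5
CH₂=CHCH₂–ONO₂ loses NO₃⁻: pKₐ(HNO₃) ≈ -1.3
CH₂=CHCH₂–N(CH₃)₃⁺ loses NR'₃: pKₐ(R'₃NH⁺) ≈ 10.7
CH₂=CHCH₂–OH loses OH⁻: pKₐ(H₂O) ≈ 15.7

CH₂=CHCH₂–N₂⁺ > CH₂=CHCH₂–OTf > CH₂=CHCH₂–ONs > CH₂=CHCH₂–ONO₂ > CH₂=CHCH₂–N(CH₃)₃⁺ > CH₂=CHCH₂–OH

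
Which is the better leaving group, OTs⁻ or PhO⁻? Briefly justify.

OTs⁻

OTs⁻ is the better leaving group.
pKₐ(p-CH₃C₆H₄SO₃H (TsOH)) ≈ -2.8 versus pKₐ(C₆H₅OH (phenol)) ≈ 10: OTs⁻ is the much weaker base.
Resonance-delocalised arenesulfonate.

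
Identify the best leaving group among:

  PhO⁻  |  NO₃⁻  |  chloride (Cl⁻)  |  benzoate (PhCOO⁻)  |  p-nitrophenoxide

chloride (Cl⁻)

The more stable X⁻ (or X) is on its own — i.e. the weaker a base it is — the better a leaving group it makes.
chloride (Cl⁻): pKₐ(HCl) ≈ -7
NO₃⁻: pKₐ(HNO₃) ≈ -1.3
benzoate (PhCOO⁻): pKₐ(C₆H₅COOH) ≈ 4.2
p-nitrophenoxide: pKₐ(p-nitrophenol) ≈ 7.2
PhO⁻: pKₐ(C₆H₅OH (phenol)) ≈ 10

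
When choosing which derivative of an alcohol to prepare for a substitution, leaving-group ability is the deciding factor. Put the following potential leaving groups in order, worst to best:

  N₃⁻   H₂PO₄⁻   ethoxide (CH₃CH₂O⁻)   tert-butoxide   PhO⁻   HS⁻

Leaving-group ability tracks the stability of the departed species; conjugate-acid pKₐ is the usual yardstick (lower pKₐ → better LG).
H₂PO₄⁻: pKₐ(H₃PO₄) ≈ 2.1
N₃⁻: pKₐ(HN₃) ≈ 4.7
HS⁻: pKₐ(H₂S) ≈ 7
PhO⁻: pKₐ(C₆H₅OH (phenol)) ≈ 10
ethoxide (CH₃CH₂O⁻): pKₐ(CH₃CH₂OH) ≈ 16
tert-butoxide: pKₐ(t-BuOH) ≈ 18
Listed from poorest to best leaving group as asked.

tert-butoxide < ethoxide (CH₃CH₂O⁻) < PhO⁻ < HS⁻ < N₃⁻ < H₂PO₄⁻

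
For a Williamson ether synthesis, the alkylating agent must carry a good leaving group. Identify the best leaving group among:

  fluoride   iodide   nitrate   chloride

iodide

iodide: pKₐ(HI) ≈ -10
chloride: pKₐ(HCl) ≈ -7
nitrate: pKₐ(HNO₃) ≈ -1.3
fluoride: pKₐ(HF) ≈ 3.2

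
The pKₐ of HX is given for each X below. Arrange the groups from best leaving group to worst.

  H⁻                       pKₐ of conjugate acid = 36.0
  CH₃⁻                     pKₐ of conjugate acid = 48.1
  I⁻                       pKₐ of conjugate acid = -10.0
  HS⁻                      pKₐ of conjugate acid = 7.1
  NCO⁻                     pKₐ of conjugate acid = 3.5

I⁻ > NCO⁻ > HS⁻ > H⁻ > CH₃⁻

Lower conjugate-acid pKₐ ⇒ weaker base ⇒ better leaving group.
Sorting by the given values: I⁻ (-10.0), NCO⁻ (3.5), HS⁻ (7.1), H⁻ (36.0), CH₃⁻ (48.1).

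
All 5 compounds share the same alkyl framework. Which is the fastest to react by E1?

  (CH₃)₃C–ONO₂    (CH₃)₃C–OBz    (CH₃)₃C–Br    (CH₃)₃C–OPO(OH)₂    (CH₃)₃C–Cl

The skeletons are identical, so relative rate is governed entirely by leaving-group ability.
A good leaving group is a weak base: the lower the pKₐ of its conjugate acid, the more readily it departs.
(CH₃)₃C–Br loses Br⁻: pKₐ(HBr) ≈ -9
(CH₃)₃C–Cl loses Cl⁻: pKₐ(HCl) ≈ -7
(CH₃)₃C–ONO₂ loses NO₃⁻: pKₐ(HNO₃) ≈ -1.3
(CH₃)₃C–OPO(OH)₂ loses H₂PO₄⁻: pKₐ(H₃PO₄) ≈ 2.1
(CH₃)₃C–OBz loses PhCOO⁻: pKₐ(C₆H₅COOH) ≈ 4.2

(CH₃)₃C–Br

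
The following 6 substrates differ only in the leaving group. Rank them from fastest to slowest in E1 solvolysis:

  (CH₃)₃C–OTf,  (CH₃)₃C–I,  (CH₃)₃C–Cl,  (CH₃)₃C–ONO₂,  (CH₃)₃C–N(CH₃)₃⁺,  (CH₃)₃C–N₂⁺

(CH₃)₃C–N₂⁺ > (CH₃)₃C–OTf > (CH₃)₃C–I > (CH₃)₃C–Cl > (CH₃)₃C–ONO₂ > (CH₃)₃C–N(CH₃)₃⁺

With the same alkyl group throughout, only the leaving group differentiates the rates.
A good leaving group is a weak base: the lower the pKₐ of its conjugate acid, the more readily it departs.
(CH₃)₃C–N₂⁺ loses N₂: no meaningful conjugate acid; N₂ departs as an exceptionally stable neutral molecule
(CH₃)₃C–OTf loses OTf⁻: pKₐ(CF₃SO₃H (triflic acid)) ≈ -14
(CH₃)₃C–I loses I⁻: pKₐ(HI) ≈ -10
(CH₃)₃C–Cl loses Cl⁻: pKₐ(HCl) ≈ -7
(CH₃)₃C–ONO₂ loses NO₃⁻: pKₐ(HNO₃) ≈ -1.3
(CH₃)₃C–N(CH₃)₃⁺ loses NR'₃: pKₐ(R'₃NH⁺) ≈ 10.7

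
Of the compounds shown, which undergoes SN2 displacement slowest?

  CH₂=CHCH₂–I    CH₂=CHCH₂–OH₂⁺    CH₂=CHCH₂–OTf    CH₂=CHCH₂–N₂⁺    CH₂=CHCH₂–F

CH₂=CHCH₂–F

The skeletons are identical, so relative rate is governed entirely by leaving-group ability.
The more stable X⁻ (or X) is on its own — i.e. the weaker a base it is — the better a leaving group it makes.
CH₂=CHCH₂–N₂⁺ loses N₂: no meaningful conjugate acid; N₂ departs as an exceptionally stable neutral molecule
CH₂=CHCH₂–OTf loses OTf⁻: pKₐ(CF₃SO₃H (triflic acid)) ≈ -14
CH₂=CHCH₂–I loses I⁻: pKₐ(HI) ≈ -10
CH₂=CHCH₂–OH₂⁺ loses H₂O: pKₐ(H₃O⁺) ≈ -1.7
CH₂=CHCH₂–F loses F⁻: pKₐ(HF) ≈ 3.2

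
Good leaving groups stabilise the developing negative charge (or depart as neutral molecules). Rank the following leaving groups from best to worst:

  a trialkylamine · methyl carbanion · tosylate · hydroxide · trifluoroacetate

The more stable X⁻ (or X) is on its own — i.e. the weaker a base it is — the better a leaving group it makes.
tosylate: pKₐ(p-CH₃C₆H₄SO₃H (TsOH)) ≈ -2.8
trifluoroacetate: pKₐ(CF₃COOH) ≈ 0.2 — strongly electron-withdrawing CF₃ stabilises the carboxylate
a trialkylamine: pKₐ(R'₃NH⁺) ≈ 10.7 — neutral but still a fairly strong base; Hofmann-elimination LG
hydroxide: pKₐ(H₂O) ≈ 15.7
methyl carbanion: pKₐ(CH₄) ≈ 48

tosylate > trifluoroacetate > a trialkylamine > hydroxide > methyl carbanion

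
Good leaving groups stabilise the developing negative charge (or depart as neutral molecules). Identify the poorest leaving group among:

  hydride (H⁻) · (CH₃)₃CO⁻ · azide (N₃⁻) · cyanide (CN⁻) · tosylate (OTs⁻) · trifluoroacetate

hydride (H⁻)

Leaving-group ability tracks the stability of the departed species; conjugate-acid pKₐ is the usual yardstick (lower pKₐ → better LG).
tosylate (OTs⁻): pKₐ(p-CH₃C₆H₄SO₃H (TsOH)) ≈ -2.8
trifluoroacetate: pKₐ(CF₃COOH) ≈ 0.2
azide (N₃⁻): pKₐ(HN₃) ≈ 4.7
cyanide (CN⁻): pKₐ(HCN) ≈ 9.2
(CH₃)₃CO⁻: pKₐ(t-BuOH) ≈ 18
hydride (H⁻): pKₐ(H₂) ≈ 36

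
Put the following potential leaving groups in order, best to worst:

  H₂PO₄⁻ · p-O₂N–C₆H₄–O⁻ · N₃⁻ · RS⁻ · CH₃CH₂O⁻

A good leaving group is a weak base: the lower the pKₐ of its conjugate acid, the more readily it departs.
H₂PO₄⁻: pKₐ(H₃PO₄) ≈ 2.1
N₃⁻: pKₐ(HN₃) ≈ 4.7
p-O₂N–C₆H₄–O⁻: pKₐ(p-nitrophenol) ≈ 7.2
RS⁻: pKₐ(RSH (a thiol)) ≈ 10.5
CH₃CH₂O⁻: pKₐ(CH₃CH₂OH) ≈ 16

H₂PO₄⁻ > N₃⁻ > p-O₂N–C₆H₄–O⁻ > RS⁻ > CH₃CH₂O⁻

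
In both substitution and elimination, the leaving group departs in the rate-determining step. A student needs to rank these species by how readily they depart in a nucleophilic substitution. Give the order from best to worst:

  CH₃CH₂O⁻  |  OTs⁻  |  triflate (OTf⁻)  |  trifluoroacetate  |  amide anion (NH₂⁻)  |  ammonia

triflate (OTf⁻): pKₐ(CF₃SO₃H (triflic acid)) ≈ -14
OTs⁻: pKₐ(p-CH₃C₆H₄SO₃H (TsOH)) ≈ -2.8
trifluoroacetate: pKₐ(CF₃COOH) ≈ 0.2 — strongly electron-withdrawing CF₃ stabilises the carboxylate
ammonia: pKₐ(NH₄⁺) ≈ 9.2
CH₃CH₂O⁻: pKₐ(CH₃CH₂OH) ≈ 16
amide anion (NH₂⁻): pKₐ(NH₃) ≈ 38 — extremely strong base; never a leaving group

triflate (OTf⁻) > OTs⁻ > trifluoroacetate > ammonia > CH₃CH₂O⁻ > amide anion (NH₂⁻)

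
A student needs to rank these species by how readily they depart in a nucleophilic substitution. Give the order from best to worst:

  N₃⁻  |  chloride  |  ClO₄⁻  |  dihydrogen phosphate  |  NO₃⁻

ClO₄⁻: pKₐ(HClO₄) ≈ -10 — extremely weak base; rarely used for safety reasons
chloride: pKₐ(HCl) ≈ -7
NO₃⁻: pKₐ(HNO₃) ≈ -1.3
dihydrogen phosphate: pKₐ(H₃PO₄) ≈ 2.1 — moderate base; biological leaving group after further activation
N₃⁻: pKₐ(HN₃) ≈ 4.7

ClO₄⁻ > chloride > NO₃⁻ > dihydrogen phosphate > N₃⁻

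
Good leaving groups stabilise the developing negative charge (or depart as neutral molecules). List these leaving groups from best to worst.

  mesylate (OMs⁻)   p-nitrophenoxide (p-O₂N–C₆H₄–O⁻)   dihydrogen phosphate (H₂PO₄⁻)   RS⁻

mesylate (OMs⁻) > dihydrogen phosphate (H₂PO₄⁻) > p-nitrophenoxide (p-O₂N–C₆H₄–O⁻) > RS⁻

Rank by basicity of the departing species: weakest base leaves most easily.
mesylate (OMs⁻): pKₐ(CH₃SO₃H (MsOH)) ≈ -1.9 — resonance-delocalised alkanesulfonate
dihydrogen phosphate (H₂PO₄⁻): pKₐ(H₃PO₄) ≈ 2.1
p-nitrophenoxide (p-O₂N–C₆H₄–O⁻): pKₐ(p-nitrophenol) ≈ 7.2
RS⁻: pKₐ(RSH (a thiol)) ≈ 10.5 — moderately basic; rarely leaves without activation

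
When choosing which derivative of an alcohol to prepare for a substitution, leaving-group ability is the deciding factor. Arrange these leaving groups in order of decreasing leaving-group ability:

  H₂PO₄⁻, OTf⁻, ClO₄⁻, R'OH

OTf⁻ > ClO₄⁻ > R'OH > H₂PO₄⁻

Leaving-group ability tracks the stability of the departed species; conjugate-acid pKₐ is the usual yardstick (lower pKₐ → better LG).
OTf⁻: pKₐ(CF₃SO₃H (triflic acid)) ≈ -14
ClO₄⁻: pKₐ(HClO₄) ≈ -10
R'OH: pKₐ(R'OH₂⁺) ≈ -2.4
H₂PO₄⁻: pKₐ(H₃PO₄) ≈ 2.1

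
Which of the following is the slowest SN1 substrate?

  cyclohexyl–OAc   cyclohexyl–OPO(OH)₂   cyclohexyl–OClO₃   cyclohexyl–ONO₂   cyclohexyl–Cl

The skeletons are identical, so relative rate is governed entirely by leaving-group ability.
Leaving-group ability tracks the stability of the departed species; conjugate-acid pKₐ is the usual yardstick (lower pKₐ → better LG).
cyclohexyl–OClO₃ loses ClO₄⁻: pKₐ(HClO₄) ≈ -10
cyclohexyl–Cl loses Cl⁻: pKₐ(HCl) ≈ -7
cyclohexyl–ONO₂ loses NO₃⁻: pKₐ(HNO₃) ≈ -1.3
cyclohexyl–OPO(OH)₂ loses H₂PO₄⁻: pKₐ(H₃PO₄) ≈ 2.1
cyclohexyl–OAc loses AcO⁻: pKₐ(CH₃COOH) ≈ 4.8

cyclohexyl–OAc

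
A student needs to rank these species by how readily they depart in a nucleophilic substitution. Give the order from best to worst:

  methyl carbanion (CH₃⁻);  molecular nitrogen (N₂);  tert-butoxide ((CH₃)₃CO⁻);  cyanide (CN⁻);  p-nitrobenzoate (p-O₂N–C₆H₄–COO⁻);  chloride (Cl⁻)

Leaving-group ability tracks the stability of the departed species; conjugate-acid pKₐ is the usual yardstick (lower pKₐ → better LG).
molecular nitrogen (N₂): no meaningful conjugate acid; N₂ departs as an exceptionally stable neutral molecule
chloride (Cl⁻): pKₐ(HCl) ≈ -7 — moderately weak base
p-nitrobenzoate (p-O₂N–C₆H₄–COO⁻): pKₐ(p-nitrobenzoic acid) ≈ 3.4
cyanide (CN⁻): pKₐ(HCN) ≈ 9.2
tert-butoxide ((CH₃)₃CO⁻): pKₐ(t-BuOH) ≈ 18
methyl carbanion (CH₃⁻): pKₐ(CH₄) ≈ 48 — unstabilised carbanion; the worst conceivable leaving group

molecular nitrogen (N₂) > chloride (Cl⁻) > p-nitrobenzoate (p-O₂N–C₆H₄–COO⁻) > cyanide (CN⁻) > tert-butoxide ((CH₃)₃CO⁻) > methyl carbanion (CH₃⁻)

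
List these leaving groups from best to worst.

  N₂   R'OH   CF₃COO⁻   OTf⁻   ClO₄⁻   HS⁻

N₂ > OTf⁻ > ClO₄⁻ > R'OH > CF₃COO⁻ > HS⁻

Leaving-group ability tracks the stability of the departed species; conjugate-acid pKₐ is the usual yardstick (lower pKₐ → better LG).
N₂: no meaningful conjugate acid; N₂ departs as an exceptionally stable neutral molecule
OTf⁻: pKₐ(CF₃SO₃H (triflic acid)) ≈ -14
ClO₄⁻: pKₐ(HClO₄) ≈ -10 — extremely weak base; rarely used for safety reasons
R'OH: pKₐ(R'OH₂⁺) ≈ -2.4
CF₃COO⁻: pKₐ(CF₃COOH) ≈ 0.2
HS⁻: pKₐ(H₂S) ≈ 7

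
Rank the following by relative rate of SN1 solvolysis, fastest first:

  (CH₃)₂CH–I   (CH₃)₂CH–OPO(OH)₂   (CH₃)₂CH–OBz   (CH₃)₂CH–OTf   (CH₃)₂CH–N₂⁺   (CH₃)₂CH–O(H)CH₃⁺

With the same alkyl group throughout, only the leaving group differentiates the rates.
Leaving-group ability tracks the stability of the departed species; conjugate-acid pKₐ is the usual yardstick (lower pKₐ → better LG).
(CH₃)₂CH–N₂⁺ loses N₂: no meaningful conjugate acid; N₂ departs as an exceptionally stable neutral molecule
(CH₃)₂CH–OTf loses OTf⁻: pKₐ(CF₃SO₃H (triflic acid)) ≈ -14
(CH₃)₂CH–I loses I⁻: pKₐ(HI) ≈ -10
(CH₃)₂CH–O(H)CH₃⁺ loses R'OH: pKₐ(R'OH₂⁺) ≈ -2.4
(CH₃)₂CH–OPO(OH)₂ loses H₂PO₄⁻: pKₐ(H₃PO₄) ≈ 2.1
(CH₃)₂CH–OBz loses PhCOO⁻: pKₐ(C₆H₅COOH) ≈ 4.2

(CH₃)₂CH–N₂⁺ > (CH₃)₂CH–OTf > (CH₃)₂CH–I > (CH₃)₂CH–O(H)CH₃⁺ > (CH₃)₂CH–OPO(OH)₂ > (CH₃)₂CH–OBz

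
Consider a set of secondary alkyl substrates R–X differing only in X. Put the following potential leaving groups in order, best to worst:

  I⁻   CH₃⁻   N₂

N₂ > I⁻ > CH₃⁻

The more stable X⁻ (or X) is on its own — i.e. the weaker a base it is — the better a leaving group it makes.
N₂: no meaningful conjugate acid; N₂ departs as an exceptionally stable neutral molecule
I⁻: pKₐ(HI) ≈ -10
CH₃⁻: pKₐ(CH₄) ≈ 48 — unstabilised carbanion; the worst conceivable leaving group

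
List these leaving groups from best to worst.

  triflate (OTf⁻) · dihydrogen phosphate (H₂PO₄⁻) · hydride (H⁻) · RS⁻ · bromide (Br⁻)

triflate (OTf⁻) > bromide (Br⁻) > dihydrogen phosphate (H₂PO₄⁻) > RS⁻ > hydride (H⁻)

triflate (OTf⁻): pKₐ(CF₃SO₃H (triflic acid)) ≈ -14
bromide (Br⁻): pKₐ(HBr) ≈ -9
dihydrogen phosphate (H₂PO₄⁻): pKₐ(H₃PO₄) ≈ 2.1
RS⁻: pKₐ(RSH (a thiol)) ≈ 10.5
hydride (H⁻): pKₐ(H₂) ≈ 36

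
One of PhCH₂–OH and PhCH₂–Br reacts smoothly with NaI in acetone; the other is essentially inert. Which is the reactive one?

From PhCH₂–OH the departing group would be OH⁻ (pKₐ(H₂O) ≈ 15.7). Strong base; essentially never leaves without prior activation.
From PhCH₂–Br the leaving group is Br⁻ (pKₐ(HBr) ≈ -9). Weak base; good leaving group.
(In practice PhCH₂–Br is made from PhCH₂–OH by treatment with PBr₃, replacing the hydroxyl with bromide.)

PhCH₂–Br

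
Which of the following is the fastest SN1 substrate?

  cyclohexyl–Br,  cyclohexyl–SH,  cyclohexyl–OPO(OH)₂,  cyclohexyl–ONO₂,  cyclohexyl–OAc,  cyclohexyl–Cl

cyclohexyl–Br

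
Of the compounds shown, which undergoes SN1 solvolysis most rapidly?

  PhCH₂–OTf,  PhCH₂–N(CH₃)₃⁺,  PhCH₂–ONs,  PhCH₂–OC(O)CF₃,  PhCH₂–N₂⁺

With the same alkyl group throughout, only the leaving group differentiates the rates.
A good leaving group is a weak base: the lower the pKₐ of its conjugate acid, the more readily it departs.
PhCH₂–N₂⁺ loses N₂: no meaningful conjugate acid; N₂ departs as an exceptionally stable neutral molecule
PhCH₂–OTf loses OTf⁻: pKₐ(CF₃SO₃H (triflic acid)) ≈ -14
PhCH₂–ONs loses ONs⁻: pKₐ(p-O₂NC₆H₄SO₃H) ≈ -3.5
PhCH₂–OC(O)CF₃ loses CF₃COO⁻: pKₐ(CF₃COOH) ≈ 0.2
PhCH₂–N(CH₃)₃⁺ loses NR'₃: pKₐ(R'₃NH⁺) ≈ 10.7

PhCH₂–N₂⁺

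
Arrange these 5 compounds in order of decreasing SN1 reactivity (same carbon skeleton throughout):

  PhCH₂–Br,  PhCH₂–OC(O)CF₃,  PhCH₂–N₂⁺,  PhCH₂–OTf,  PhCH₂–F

PhCH₂–N₂⁺ > PhCH₂–OTf > PhCH₂–Br > PhCH₂–OC(O)CF₃ > PhCH₂–F

The skeletons are identical, so relative rate is governed entirely by leaving-group ability.
Rank by basicity of the departing species: weakest base leaves most easily.
PhCH₂–N₂⁺ loses N₂: no meaningful conjugate acid; N₂ departs as an exceptionally stable neutral molecule
PhCH₂–OTf loses OTf⁻: pKₐ(CF₃SO₃H (triflic acid)) ≈ -14
PhCH₂–Br loses Br⁻: pKₐ(HBr) ≈ -9
PhCH₂–OC(O)CF₃ loses CF₃COO⁻: pKₐ(CF₃COOH) ≈ 0.2
PhCH₂–F loses F⁻: pKₐ(HF) ≈ 3.2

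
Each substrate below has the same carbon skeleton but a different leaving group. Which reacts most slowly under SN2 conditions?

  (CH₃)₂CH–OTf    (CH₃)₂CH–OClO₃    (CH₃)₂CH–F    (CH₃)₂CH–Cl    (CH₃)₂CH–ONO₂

Same R in every case — rank the leaving groups.
Rank by basicity of the departing species: weakest base leaves most easily.
(CH₃)₂CH–OTf loses OTf⁻: pKₐ(CF₃SO₃H (triflic acid)) ≈ -14
(CH₃)₂CH–OClO₃ loses ClO₄⁻: pKₐ(HClO₄) ≈ -10
(CH₃)₂CH–Cl loses Cl⁻: pKₐ(HCl) ≈ -7
(CH₃)₂CH–ONO₂ loses NO₃⁻: pKₐ(HNO₃) ≈ -1.3
(CH₃)₂CH–F loses F⁻: pKₐ(HF) ≈ 3.2

(CH₃)₂CH–F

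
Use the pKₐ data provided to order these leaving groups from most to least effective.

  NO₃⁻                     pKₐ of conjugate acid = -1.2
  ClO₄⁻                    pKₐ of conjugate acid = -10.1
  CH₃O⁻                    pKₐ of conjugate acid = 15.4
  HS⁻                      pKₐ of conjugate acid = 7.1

Lower conjugate-acid pKₐ ⇒ weaker base ⇒ better leaving group.
Sorting by the given values: ClO₄⁻ (-10.1), NO₃⁻ (-1.2), HS⁻ (7.1), CH₃O⁻ (15.4).

ClO₄⁻ > NO₃⁻ > HS⁻ > CH₃O⁻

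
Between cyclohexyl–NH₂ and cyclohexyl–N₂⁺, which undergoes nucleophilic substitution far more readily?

cyclohexyl–N₂⁺

From cyclohexyl–NH₂ the departing group would be NH₂⁻ (pKₐ(NH₃) ≈ 38). Extremely strong base; never a leaving group.
From cyclohexyl–N₂⁺ the leaving group is N₂ (no meaningful conjugate acid; N₂ departs as an exceptionally stable neutral molecule).
(In practice cyclohexyl–N₂⁺ is made from cyclohexyl–NH₂ by diazotisation (NaNO₂ / HCl, 0 °C), generating a diazonium salt that expels N₂.)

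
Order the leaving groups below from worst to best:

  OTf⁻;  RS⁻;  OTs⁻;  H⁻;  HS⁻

OTf⁻: pKₐ(CF₃SO₃H (triflic acid)) ≈ -14
OTs⁻: pKₐ(p-CH₃C₆H₄SO₃H (TsOH)) ≈ -2.8
HS⁻: pKₐ(H₂S) ≈ 7
RS⁻: pKₐ(RSH (a thiol)) ≈ 10.5
H⁻: pKₐ(H₂) ≈ 36
Reversing gives the worst-to-best order requested.

H⁻ < RS⁻ < HS⁻ < OTs⁻ < OTf⁻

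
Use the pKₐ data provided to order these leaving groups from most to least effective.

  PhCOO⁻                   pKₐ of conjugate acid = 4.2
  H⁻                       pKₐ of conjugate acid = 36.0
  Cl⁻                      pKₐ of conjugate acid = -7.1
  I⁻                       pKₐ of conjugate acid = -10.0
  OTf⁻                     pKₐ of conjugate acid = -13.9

OTf⁻ > I⁻ > Cl⁻ > PhCOO⁻ > H⁻

Lower conjugate-acid pKₐ ⇒ weaker base ⇒ better leaving group.
Sorting by the given values: OTf⁻ (-13.9), I⁻ (-10.0), Cl⁻ (-7.1), PhCOO⁻ (4.2), H⁻ (36.0).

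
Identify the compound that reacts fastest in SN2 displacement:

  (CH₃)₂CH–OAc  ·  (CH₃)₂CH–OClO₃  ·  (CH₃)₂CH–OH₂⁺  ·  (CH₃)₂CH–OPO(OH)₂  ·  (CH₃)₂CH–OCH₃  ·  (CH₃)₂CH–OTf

(CH₃)₂CH–OTf

The skeletons are identical, so relative rate is governed entirely by leaving-group ability.
Leaving-group ability tracks the stability of the departed species; conjugate-acid pKₐ is the usual yardstick (lower pKₐ → better LG).
(CH₃)₂CH–OTf loses OTf⁻: pKₐ(CF₃SO₃H (triflic acid)) ≈ -14
(CH₃)₂CH–OClO₃ loses ClO₄⁻: pKₐ(HClO₄) ≈ -10
(CH₃)₂CH–OH₂⁺ loses H₂O: pKₐ(H₃O⁺) ≈ -1.7
(CH₃)₂CH–OPO(OH)₂ loses H₂PO₄⁻: pKₐ(H₃PO₄) ≈ 2.1
(CH₃)₂CH–OAc loses AcO⁻: pKₐ(CH₃COOH) ≈ 4.8
(CH₃)₂CH–OCH₃ loses CH₃O⁻: pKₐ(CH₃OH) ≈ 15.5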